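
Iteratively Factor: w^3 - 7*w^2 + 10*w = (w)*(w^2 - 7*w + 10) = w*(w - 2)*(w - 5)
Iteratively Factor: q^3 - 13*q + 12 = (q + 4)*(q^2 - 4*q + 3) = (q - 1)*(q + 4)*(q - 3)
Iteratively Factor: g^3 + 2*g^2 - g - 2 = (g + 2)*(g^2 - 1) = (g - 1)*(g + 2)*(g + 1)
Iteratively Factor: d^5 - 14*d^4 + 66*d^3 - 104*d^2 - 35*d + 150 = (d - 2)*(d^4 - 12*d^3 + 42*d^2 - 20*d - 75) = (d - 5)*(d - 2)*(d^3 - 7*d^2 + 7*d + 15) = (d - 5)*(d - 3)*(d - 2)*(d^2 - 4*d - 5) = (d - 5)^2*(d - 3)*(d - 2)*(d + 1)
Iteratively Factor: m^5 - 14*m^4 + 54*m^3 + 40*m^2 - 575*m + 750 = (m - 5)*(m^4 - 9*m^3 + 9*m^2 + 85*m - 150) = (m - 5)*(m - 2)*(m^3 - 7*m^2 - 5*m + 75) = (m - 5)*(m - 2)*(m + 3)*(m^2 - 10*m + 25) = (m - 5)^2*(m - 2)*(m + 3)*(m - 5)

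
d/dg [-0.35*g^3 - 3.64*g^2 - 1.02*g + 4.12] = -1.05*g^2 - 7.28*g - 1.02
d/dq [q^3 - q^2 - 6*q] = 3*q^2 - 2*q - 6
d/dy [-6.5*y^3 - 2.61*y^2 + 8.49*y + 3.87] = -19.5*y^2 - 5.22*y + 8.49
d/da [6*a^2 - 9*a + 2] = 12*a - 9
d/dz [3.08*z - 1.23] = 3.08000000000000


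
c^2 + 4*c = c*(c + 4)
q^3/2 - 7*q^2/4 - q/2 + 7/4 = (q/2 + 1/2)*(q - 7/2)*(q - 1)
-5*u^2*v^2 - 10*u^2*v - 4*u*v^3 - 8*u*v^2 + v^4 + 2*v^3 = v*(-5*u + v)*(u + v)*(v + 2)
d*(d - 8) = d^2 - 8*d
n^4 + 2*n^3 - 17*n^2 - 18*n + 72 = (n - 3)*(n - 2)*(n + 3)*(n + 4)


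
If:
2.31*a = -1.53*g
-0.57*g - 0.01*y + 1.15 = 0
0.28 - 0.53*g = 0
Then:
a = -0.35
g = 0.53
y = 84.89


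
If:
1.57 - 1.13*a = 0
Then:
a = 1.39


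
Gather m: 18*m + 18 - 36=18*m - 18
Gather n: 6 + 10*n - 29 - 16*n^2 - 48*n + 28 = -16*n^2 - 38*n + 5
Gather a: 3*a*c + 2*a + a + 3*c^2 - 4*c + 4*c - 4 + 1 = a*(3*c + 3) + 3*c^2 - 3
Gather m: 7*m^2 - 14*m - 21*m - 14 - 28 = 7*m^2 - 35*m - 42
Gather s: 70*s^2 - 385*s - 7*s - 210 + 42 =70*s^2 - 392*s - 168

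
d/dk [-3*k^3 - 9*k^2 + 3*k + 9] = -9*k^2 - 18*k + 3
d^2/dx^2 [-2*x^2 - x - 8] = -4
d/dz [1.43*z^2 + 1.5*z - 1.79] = 2.86*z + 1.5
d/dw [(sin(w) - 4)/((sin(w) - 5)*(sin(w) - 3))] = (8*sin(w) + cos(w)^2 - 18)*cos(w)/((sin(w) - 5)^2*(sin(w) - 3)^2)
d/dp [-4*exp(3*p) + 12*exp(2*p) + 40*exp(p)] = (-12*exp(2*p) + 24*exp(p) + 40)*exp(p)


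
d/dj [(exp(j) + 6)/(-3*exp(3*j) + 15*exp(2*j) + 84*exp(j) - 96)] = (-(exp(j) + 6)*(-3*exp(2*j) + 10*exp(j) + 28) - exp(3*j) + 5*exp(2*j) + 28*exp(j) - 32)*exp(j)/(3*(exp(3*j) - 5*exp(2*j) - 28*exp(j) + 32)^2)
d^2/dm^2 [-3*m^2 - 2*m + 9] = -6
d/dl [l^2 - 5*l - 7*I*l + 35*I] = 2*l - 5 - 7*I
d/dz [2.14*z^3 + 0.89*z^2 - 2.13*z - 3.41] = 6.42*z^2 + 1.78*z - 2.13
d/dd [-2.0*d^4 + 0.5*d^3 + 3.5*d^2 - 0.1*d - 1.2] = -8.0*d^3 + 1.5*d^2 + 7.0*d - 0.1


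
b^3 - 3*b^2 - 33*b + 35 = (b - 7)*(b - 1)*(b + 5)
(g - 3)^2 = g^2 - 6*g + 9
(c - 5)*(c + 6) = c^2 + c - 30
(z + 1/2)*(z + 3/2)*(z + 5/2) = z^3 + 9*z^2/2 + 23*z/4 + 15/8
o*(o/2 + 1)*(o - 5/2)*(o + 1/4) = o^4/2 - o^3/8 - 41*o^2/16 - 5*o/8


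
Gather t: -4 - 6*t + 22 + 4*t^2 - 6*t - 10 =4*t^2 - 12*t + 8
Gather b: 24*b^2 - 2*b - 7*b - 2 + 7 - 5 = 24*b^2 - 9*b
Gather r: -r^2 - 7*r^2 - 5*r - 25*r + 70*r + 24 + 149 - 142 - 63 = -8*r^2 + 40*r - 32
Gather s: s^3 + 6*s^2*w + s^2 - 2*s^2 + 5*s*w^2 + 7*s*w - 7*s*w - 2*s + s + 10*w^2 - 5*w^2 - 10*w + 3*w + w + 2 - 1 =s^3 + s^2*(6*w - 1) + s*(5*w^2 - 1) + 5*w^2 - 6*w + 1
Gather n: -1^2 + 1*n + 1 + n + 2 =2*n + 2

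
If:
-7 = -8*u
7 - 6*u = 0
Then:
No Solution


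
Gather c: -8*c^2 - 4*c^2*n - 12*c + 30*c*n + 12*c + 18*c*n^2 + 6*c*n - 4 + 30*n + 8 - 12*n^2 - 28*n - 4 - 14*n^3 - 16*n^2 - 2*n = c^2*(-4*n - 8) + c*(18*n^2 + 36*n) - 14*n^3 - 28*n^2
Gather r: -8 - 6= -14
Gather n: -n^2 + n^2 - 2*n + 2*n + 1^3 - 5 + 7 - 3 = 0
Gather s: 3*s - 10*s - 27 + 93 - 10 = 56 - 7*s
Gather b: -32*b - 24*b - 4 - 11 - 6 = -56*b - 21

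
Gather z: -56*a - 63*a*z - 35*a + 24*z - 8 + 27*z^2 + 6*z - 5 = -91*a + 27*z^2 + z*(30 - 63*a) - 13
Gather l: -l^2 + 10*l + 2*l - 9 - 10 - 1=-l^2 + 12*l - 20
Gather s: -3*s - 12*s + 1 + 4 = 5 - 15*s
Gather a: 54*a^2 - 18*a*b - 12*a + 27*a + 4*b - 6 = 54*a^2 + a*(15 - 18*b) + 4*b - 6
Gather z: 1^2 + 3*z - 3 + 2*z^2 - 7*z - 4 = 2*z^2 - 4*z - 6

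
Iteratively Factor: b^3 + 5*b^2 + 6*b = (b + 2)*(b^2 + 3*b) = b*(b + 2)*(b + 3)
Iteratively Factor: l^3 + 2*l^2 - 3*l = (l)*(l^2 + 2*l - 3) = l*(l - 1)*(l + 3)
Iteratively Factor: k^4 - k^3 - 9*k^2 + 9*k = (k)*(k^3 - k^2 - 9*k + 9) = k*(k - 3)*(k^2 + 2*k - 3) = k*(k - 3)*(k - 1)*(k + 3)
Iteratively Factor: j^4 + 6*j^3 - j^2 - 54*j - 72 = (j + 2)*(j^3 + 4*j^2 - 9*j - 36) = (j + 2)*(j + 4)*(j^2 - 9) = (j + 2)*(j + 3)*(j + 4)*(j - 3)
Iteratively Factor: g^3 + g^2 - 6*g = (g)*(g^2 + g - 6) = g*(g + 3)*(g - 2)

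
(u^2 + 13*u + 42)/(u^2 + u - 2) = (u^2 + 13*u + 42)/(u^2 + u - 2)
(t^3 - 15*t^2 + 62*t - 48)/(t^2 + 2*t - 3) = (t^2 - 14*t + 48)/(t + 3)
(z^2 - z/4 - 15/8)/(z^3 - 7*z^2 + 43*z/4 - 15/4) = (4*z + 5)/(2*(2*z^2 - 11*z + 5))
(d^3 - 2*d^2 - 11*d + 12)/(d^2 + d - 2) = (d^2 - d - 12)/(d + 2)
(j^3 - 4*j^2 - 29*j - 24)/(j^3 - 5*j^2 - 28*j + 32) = (j^2 + 4*j + 3)/(j^2 + 3*j - 4)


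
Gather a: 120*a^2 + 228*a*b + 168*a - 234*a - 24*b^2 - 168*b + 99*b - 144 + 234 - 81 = 120*a^2 + a*(228*b - 66) - 24*b^2 - 69*b + 9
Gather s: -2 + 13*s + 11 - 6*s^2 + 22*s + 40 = -6*s^2 + 35*s + 49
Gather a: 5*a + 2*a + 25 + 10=7*a + 35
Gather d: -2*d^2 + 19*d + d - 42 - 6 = -2*d^2 + 20*d - 48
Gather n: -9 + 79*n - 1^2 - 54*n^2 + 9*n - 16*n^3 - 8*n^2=-16*n^3 - 62*n^2 + 88*n - 10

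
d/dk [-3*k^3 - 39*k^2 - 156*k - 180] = -9*k^2 - 78*k - 156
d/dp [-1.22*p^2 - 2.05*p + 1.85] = -2.44*p - 2.05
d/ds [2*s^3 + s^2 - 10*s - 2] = 6*s^2 + 2*s - 10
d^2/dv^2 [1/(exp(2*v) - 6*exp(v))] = 2*((3 - 2*exp(v))*(exp(v) - 6) + 4*(exp(v) - 3)^2)*exp(-v)/(exp(v) - 6)^3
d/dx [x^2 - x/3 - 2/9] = 2*x - 1/3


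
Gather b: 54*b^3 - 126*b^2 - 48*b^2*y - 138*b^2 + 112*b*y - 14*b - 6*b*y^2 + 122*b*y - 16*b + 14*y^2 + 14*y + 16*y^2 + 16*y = 54*b^3 + b^2*(-48*y - 264) + b*(-6*y^2 + 234*y - 30) + 30*y^2 + 30*y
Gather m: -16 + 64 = 48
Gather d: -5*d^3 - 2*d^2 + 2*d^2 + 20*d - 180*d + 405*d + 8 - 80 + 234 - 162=-5*d^3 + 245*d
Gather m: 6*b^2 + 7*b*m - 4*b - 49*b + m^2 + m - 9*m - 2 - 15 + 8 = 6*b^2 - 53*b + m^2 + m*(7*b - 8) - 9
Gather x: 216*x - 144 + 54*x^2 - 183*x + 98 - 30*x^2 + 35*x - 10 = 24*x^2 + 68*x - 56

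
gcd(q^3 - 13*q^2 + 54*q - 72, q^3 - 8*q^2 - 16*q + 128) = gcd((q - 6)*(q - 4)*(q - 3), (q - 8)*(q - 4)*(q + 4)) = q - 4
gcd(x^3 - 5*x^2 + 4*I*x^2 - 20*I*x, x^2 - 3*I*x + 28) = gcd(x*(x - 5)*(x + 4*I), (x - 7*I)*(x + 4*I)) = x + 4*I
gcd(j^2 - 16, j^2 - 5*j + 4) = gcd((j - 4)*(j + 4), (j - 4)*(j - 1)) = j - 4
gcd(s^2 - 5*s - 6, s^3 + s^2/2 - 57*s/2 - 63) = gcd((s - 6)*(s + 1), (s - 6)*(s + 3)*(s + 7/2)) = s - 6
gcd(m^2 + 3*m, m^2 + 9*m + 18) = m + 3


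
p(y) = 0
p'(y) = 0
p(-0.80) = 0.00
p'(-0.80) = 0.00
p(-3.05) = 0.00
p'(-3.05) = 0.00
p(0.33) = 0.00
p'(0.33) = 0.00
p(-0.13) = 0.00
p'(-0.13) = 0.00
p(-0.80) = 0.00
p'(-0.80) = 0.00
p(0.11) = 0.00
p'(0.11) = 0.00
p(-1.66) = 0.00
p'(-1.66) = 0.00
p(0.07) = 0.00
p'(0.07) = 0.00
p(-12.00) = 0.00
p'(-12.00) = 0.00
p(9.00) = 0.00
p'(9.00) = 0.00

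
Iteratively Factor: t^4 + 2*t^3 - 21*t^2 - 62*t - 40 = (t + 4)*(t^3 - 2*t^2 - 13*t - 10) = (t - 5)*(t + 4)*(t^2 + 3*t + 2) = (t - 5)*(t + 2)*(t + 4)*(t + 1)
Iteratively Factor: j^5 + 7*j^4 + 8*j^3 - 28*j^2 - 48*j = (j + 3)*(j^4 + 4*j^3 - 4*j^2 - 16*j) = (j - 2)*(j + 3)*(j^3 + 6*j^2 + 8*j) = j*(j - 2)*(j + 3)*(j^2 + 6*j + 8) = j*(j - 2)*(j + 3)*(j + 4)*(j + 2)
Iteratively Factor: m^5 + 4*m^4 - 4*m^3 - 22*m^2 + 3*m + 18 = (m + 3)*(m^4 + m^3 - 7*m^2 - m + 6) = (m + 1)*(m + 3)*(m^3 - 7*m + 6) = (m - 1)*(m + 1)*(m + 3)*(m^2 + m - 6) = (m - 2)*(m - 1)*(m + 1)*(m + 3)*(m + 3)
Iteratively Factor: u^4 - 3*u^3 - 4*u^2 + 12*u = (u - 3)*(u^3 - 4*u) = u*(u - 3)*(u^2 - 4) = u*(u - 3)*(u - 2)*(u + 2)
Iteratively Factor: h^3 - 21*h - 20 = (h - 5)*(h^2 + 5*h + 4) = (h - 5)*(h + 4)*(h + 1)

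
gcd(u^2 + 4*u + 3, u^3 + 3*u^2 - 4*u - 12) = u + 3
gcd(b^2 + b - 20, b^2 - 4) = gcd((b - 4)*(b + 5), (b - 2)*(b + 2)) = 1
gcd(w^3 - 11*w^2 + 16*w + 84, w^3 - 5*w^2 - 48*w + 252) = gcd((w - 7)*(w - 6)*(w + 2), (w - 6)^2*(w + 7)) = w - 6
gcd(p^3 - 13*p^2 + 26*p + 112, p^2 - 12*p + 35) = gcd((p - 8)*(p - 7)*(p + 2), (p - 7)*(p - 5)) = p - 7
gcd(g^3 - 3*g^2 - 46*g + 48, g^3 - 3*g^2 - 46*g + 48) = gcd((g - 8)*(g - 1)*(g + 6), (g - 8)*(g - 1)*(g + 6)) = g^3 - 3*g^2 - 46*g + 48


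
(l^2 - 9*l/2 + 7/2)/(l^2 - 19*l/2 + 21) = (l - 1)/(l - 6)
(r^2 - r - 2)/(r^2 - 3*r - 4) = (r - 2)/(r - 4)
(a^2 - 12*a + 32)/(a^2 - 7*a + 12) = (a - 8)/(a - 3)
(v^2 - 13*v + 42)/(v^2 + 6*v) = (v^2 - 13*v + 42)/(v*(v + 6))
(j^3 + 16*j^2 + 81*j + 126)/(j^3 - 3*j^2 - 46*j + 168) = (j^2 + 9*j + 18)/(j^2 - 10*j + 24)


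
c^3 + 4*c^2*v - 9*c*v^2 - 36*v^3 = (c - 3*v)*(c + 3*v)*(c + 4*v)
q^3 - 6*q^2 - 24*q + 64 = (q - 8)*(q - 2)*(q + 4)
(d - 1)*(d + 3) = d^2 + 2*d - 3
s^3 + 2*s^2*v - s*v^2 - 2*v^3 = (s - v)*(s + v)*(s + 2*v)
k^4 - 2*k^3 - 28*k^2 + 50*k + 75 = (k - 5)*(k - 3)*(k + 1)*(k + 5)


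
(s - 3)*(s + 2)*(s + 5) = s^3 + 4*s^2 - 11*s - 30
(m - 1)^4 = m^4 - 4*m^3 + 6*m^2 - 4*m + 1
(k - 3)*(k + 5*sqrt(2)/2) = k^2 - 3*k + 5*sqrt(2)*k/2 - 15*sqrt(2)/2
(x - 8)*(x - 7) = x^2 - 15*x + 56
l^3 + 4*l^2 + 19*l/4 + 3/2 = (l + 1/2)*(l + 3/2)*(l + 2)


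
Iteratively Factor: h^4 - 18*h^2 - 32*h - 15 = (h + 1)*(h^3 - h^2 - 17*h - 15) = (h + 1)^2*(h^2 - 2*h - 15) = (h - 5)*(h + 1)^2*(h + 3)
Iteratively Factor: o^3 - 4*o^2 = (o)*(o^2 - 4*o) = o*(o - 4)*(o)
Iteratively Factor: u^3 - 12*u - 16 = (u - 4)*(u^2 + 4*u + 4) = (u - 4)*(u + 2)*(u + 2)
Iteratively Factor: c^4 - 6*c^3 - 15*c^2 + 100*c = (c - 5)*(c^3 - c^2 - 20*c) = c*(c - 5)*(c^2 - c - 20) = c*(c - 5)^2*(c + 4)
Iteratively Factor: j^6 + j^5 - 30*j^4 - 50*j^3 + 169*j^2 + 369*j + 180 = (j - 3)*(j^5 + 4*j^4 - 18*j^3 - 104*j^2 - 143*j - 60) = (j - 3)*(j + 1)*(j^4 + 3*j^3 - 21*j^2 - 83*j - 60) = (j - 3)*(j + 1)*(j + 3)*(j^3 - 21*j - 20) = (j - 5)*(j - 3)*(j + 1)*(j + 3)*(j^2 + 5*j + 4) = (j - 5)*(j - 3)*(j + 1)*(j + 3)*(j + 4)*(j + 1)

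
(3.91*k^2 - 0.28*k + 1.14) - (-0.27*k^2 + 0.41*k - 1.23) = 4.18*k^2 - 0.69*k + 2.37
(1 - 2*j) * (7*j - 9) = -14*j^2 + 25*j - 9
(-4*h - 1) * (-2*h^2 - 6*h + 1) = 8*h^3 + 26*h^2 + 2*h - 1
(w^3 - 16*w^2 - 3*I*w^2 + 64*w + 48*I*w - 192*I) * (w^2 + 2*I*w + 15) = w^5 - 16*w^4 - I*w^4 + 85*w^3 + 16*I*w^3 - 336*w^2 - 109*I*w^2 + 1344*w + 720*I*w - 2880*I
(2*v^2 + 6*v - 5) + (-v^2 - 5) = v^2 + 6*v - 10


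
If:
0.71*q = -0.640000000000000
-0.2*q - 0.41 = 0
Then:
No Solution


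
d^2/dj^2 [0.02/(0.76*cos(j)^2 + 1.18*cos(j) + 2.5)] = (-0.046208*(1 - cos(j)^2)^2 - 0.053808*cos(j)^3 + 0.101048*cos(j)^2 + 0.166616*cos(j) + 0.025904)/(0.76*cos(j)^2 + 1.18*cos(j) + 2.5)^3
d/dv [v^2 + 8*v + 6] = 2*v + 8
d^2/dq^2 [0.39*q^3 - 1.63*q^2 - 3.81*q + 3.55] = 2.34*q - 3.26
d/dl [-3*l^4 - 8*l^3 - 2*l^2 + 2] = 4*l*(-3*l^2 - 6*l - 1)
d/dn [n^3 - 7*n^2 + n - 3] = 3*n^2 - 14*n + 1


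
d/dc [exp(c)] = exp(c)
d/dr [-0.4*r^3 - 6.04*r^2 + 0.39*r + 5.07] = -1.2*r^2 - 12.08*r + 0.39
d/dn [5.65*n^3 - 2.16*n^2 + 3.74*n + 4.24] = 16.95*n^2 - 4.32*n + 3.74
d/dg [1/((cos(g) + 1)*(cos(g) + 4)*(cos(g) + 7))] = (-3*sin(g)^2 + 24*cos(g) + 42)*sin(g)/((cos(g) + 1)^2*(cos(g) + 4)^2*(cos(g) + 7)^2)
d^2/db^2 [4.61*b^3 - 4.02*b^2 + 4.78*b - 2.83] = 27.66*b - 8.04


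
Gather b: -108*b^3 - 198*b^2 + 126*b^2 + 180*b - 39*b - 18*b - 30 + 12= -108*b^3 - 72*b^2 + 123*b - 18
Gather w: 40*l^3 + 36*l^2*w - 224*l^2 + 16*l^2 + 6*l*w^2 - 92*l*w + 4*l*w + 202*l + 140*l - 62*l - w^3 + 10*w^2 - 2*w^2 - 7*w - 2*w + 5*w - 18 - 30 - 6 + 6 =40*l^3 - 208*l^2 + 280*l - w^3 + w^2*(6*l + 8) + w*(36*l^2 - 88*l - 4) - 48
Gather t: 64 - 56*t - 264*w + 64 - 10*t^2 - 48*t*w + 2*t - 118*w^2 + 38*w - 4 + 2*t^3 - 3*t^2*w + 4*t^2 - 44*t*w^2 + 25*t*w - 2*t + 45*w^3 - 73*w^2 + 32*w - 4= 2*t^3 + t^2*(-3*w - 6) + t*(-44*w^2 - 23*w - 56) + 45*w^3 - 191*w^2 - 194*w + 120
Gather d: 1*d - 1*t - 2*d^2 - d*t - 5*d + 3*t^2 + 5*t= -2*d^2 + d*(-t - 4) + 3*t^2 + 4*t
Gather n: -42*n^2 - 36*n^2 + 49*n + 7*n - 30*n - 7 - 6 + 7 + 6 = -78*n^2 + 26*n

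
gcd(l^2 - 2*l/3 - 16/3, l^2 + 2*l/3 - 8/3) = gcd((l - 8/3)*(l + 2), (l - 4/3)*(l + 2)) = l + 2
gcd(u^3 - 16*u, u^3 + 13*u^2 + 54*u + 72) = u + 4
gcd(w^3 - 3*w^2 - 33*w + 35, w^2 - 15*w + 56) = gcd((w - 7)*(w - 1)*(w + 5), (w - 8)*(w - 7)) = w - 7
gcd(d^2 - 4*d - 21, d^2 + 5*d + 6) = d + 3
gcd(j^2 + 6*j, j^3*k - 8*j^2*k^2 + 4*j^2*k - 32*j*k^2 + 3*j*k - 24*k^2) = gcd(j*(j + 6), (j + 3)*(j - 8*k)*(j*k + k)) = 1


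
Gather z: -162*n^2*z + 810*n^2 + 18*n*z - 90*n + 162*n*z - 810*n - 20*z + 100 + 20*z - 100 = 810*n^2 - 900*n + z*(-162*n^2 + 180*n)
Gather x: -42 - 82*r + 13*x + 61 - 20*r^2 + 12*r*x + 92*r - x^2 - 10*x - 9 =-20*r^2 + 10*r - x^2 + x*(12*r + 3) + 10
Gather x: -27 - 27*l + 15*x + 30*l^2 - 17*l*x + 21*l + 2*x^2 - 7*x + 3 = 30*l^2 - 6*l + 2*x^2 + x*(8 - 17*l) - 24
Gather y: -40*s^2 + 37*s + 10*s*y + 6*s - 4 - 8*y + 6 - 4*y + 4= -40*s^2 + 43*s + y*(10*s - 12) + 6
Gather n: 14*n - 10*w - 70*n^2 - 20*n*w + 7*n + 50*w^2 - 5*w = -70*n^2 + n*(21 - 20*w) + 50*w^2 - 15*w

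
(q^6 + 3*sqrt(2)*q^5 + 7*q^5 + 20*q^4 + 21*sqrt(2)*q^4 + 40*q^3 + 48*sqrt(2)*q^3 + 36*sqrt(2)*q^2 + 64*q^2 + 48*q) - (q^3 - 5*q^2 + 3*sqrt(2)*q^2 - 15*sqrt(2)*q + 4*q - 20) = q^6 + 3*sqrt(2)*q^5 + 7*q^5 + 20*q^4 + 21*sqrt(2)*q^4 + 39*q^3 + 48*sqrt(2)*q^3 + 33*sqrt(2)*q^2 + 69*q^2 + 15*sqrt(2)*q + 44*q + 20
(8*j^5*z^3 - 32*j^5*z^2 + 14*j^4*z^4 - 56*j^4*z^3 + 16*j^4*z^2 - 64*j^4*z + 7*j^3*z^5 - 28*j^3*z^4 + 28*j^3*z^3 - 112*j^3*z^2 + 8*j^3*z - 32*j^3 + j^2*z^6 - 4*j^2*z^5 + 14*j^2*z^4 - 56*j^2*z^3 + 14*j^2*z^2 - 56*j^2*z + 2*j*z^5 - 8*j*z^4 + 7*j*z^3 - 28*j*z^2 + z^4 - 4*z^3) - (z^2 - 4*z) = 8*j^5*z^3 - 32*j^5*z^2 + 14*j^4*z^4 - 56*j^4*z^3 + 16*j^4*z^2 - 64*j^4*z + 7*j^3*z^5 - 28*j^3*z^4 + 28*j^3*z^3 - 112*j^3*z^2 + 8*j^3*z - 32*j^3 + j^2*z^6 - 4*j^2*z^5 + 14*j^2*z^4 - 56*j^2*z^3 + 14*j^2*z^2 - 56*j^2*z + 2*j*z^5 - 8*j*z^4 + 7*j*z^3 - 28*j*z^2 + z^4 - 4*z^3 - z^2 + 4*z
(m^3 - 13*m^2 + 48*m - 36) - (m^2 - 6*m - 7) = m^3 - 14*m^2 + 54*m - 29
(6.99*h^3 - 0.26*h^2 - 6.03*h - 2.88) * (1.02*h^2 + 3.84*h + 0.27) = 7.1298*h^5 + 26.5764*h^4 - 5.2617*h^3 - 26.163*h^2 - 12.6873*h - 0.7776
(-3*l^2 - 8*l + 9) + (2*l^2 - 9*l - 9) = -l^2 - 17*l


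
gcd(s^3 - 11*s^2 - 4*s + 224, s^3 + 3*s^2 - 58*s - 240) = s - 8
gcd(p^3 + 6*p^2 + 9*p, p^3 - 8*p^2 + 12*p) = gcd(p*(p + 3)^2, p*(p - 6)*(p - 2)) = p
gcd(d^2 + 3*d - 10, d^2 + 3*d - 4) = 1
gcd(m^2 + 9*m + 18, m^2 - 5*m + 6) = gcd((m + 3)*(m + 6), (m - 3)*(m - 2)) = 1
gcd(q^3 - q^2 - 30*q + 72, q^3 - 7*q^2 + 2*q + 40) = q - 4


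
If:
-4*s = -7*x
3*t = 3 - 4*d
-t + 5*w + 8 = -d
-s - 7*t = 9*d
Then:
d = 21*x/4 + 21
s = 7*x/4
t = -7*x - 27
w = -49*x/20 - 56/5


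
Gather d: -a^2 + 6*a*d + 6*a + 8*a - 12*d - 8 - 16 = -a^2 + 14*a + d*(6*a - 12) - 24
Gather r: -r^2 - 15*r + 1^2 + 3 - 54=-r^2 - 15*r - 50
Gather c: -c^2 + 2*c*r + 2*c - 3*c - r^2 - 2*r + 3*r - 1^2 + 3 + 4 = -c^2 + c*(2*r - 1) - r^2 + r + 6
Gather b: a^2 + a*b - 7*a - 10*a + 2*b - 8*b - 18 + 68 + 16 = a^2 - 17*a + b*(a - 6) + 66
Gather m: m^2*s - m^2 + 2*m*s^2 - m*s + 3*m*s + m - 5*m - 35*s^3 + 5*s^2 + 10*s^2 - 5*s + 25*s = m^2*(s - 1) + m*(2*s^2 + 2*s - 4) - 35*s^3 + 15*s^2 + 20*s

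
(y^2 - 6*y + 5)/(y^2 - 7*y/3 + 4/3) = 3*(y - 5)/(3*y - 4)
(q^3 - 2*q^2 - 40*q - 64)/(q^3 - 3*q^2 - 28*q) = (q^2 - 6*q - 16)/(q*(q - 7))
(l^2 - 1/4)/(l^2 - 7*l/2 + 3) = (4*l^2 - 1)/(2*(2*l^2 - 7*l + 6))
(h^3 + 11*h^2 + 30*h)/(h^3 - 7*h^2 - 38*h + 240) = h*(h + 5)/(h^2 - 13*h + 40)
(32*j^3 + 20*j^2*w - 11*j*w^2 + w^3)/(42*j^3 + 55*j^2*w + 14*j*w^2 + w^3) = (32*j^2 - 12*j*w + w^2)/(42*j^2 + 13*j*w + w^2)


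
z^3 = z^3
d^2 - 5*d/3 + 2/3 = (d - 1)*(d - 2/3)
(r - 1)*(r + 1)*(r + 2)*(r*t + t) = r^4*t + 3*r^3*t + r^2*t - 3*r*t - 2*t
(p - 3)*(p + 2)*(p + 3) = p^3 + 2*p^2 - 9*p - 18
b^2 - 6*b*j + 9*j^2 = (b - 3*j)^2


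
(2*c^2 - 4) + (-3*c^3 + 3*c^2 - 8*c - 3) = -3*c^3 + 5*c^2 - 8*c - 7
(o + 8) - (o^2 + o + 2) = 6 - o^2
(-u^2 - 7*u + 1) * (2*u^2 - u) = -2*u^4 - 13*u^3 + 9*u^2 - u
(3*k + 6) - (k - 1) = 2*k + 7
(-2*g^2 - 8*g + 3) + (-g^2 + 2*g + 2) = -3*g^2 - 6*g + 5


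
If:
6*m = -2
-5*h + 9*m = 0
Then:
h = -3/5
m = -1/3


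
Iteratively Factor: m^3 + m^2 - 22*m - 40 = (m + 2)*(m^2 - m - 20) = (m - 5)*(m + 2)*(m + 4)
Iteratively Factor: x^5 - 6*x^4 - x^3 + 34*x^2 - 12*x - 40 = (x - 2)*(x^4 - 4*x^3 - 9*x^2 + 16*x + 20) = (x - 5)*(x - 2)*(x^3 + x^2 - 4*x - 4) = (x - 5)*(x - 2)*(x + 2)*(x^2 - x - 2) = (x - 5)*(x - 2)*(x + 1)*(x + 2)*(x - 2)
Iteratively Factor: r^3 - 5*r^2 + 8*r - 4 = (r - 2)*(r^2 - 3*r + 2) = (r - 2)^2*(r - 1)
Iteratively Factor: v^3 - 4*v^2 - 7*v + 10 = (v + 2)*(v^2 - 6*v + 5) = (v - 1)*(v + 2)*(v - 5)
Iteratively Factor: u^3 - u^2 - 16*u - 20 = (u + 2)*(u^2 - 3*u - 10) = (u + 2)^2*(u - 5)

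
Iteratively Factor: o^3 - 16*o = (o + 4)*(o^2 - 4*o) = (o - 4)*(o + 4)*(o)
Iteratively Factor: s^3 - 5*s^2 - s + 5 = (s - 1)*(s^2 - 4*s - 5) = (s - 1)*(s + 1)*(s - 5)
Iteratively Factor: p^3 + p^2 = (p)*(p^2 + p) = p*(p + 1)*(p)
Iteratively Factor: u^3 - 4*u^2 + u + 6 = (u - 3)*(u^2 - u - 2) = (u - 3)*(u + 1)*(u - 2)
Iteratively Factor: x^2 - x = (x)*(x - 1)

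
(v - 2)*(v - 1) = v^2 - 3*v + 2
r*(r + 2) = r^2 + 2*r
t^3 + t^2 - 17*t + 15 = (t - 3)*(t - 1)*(t + 5)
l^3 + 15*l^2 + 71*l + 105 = (l + 3)*(l + 5)*(l + 7)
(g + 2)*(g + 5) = g^2 + 7*g + 10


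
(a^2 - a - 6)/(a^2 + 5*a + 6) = (a - 3)/(a + 3)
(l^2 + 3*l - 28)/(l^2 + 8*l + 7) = (l - 4)/(l + 1)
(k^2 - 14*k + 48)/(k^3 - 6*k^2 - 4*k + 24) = (k - 8)/(k^2 - 4)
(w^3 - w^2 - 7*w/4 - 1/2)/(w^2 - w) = (w^3 - w^2 - 7*w/4 - 1/2)/(w*(w - 1))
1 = 1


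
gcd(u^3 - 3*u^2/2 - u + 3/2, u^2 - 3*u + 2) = u - 1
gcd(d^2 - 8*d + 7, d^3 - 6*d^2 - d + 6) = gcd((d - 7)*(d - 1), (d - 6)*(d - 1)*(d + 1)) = d - 1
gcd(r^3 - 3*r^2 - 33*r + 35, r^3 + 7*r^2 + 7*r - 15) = r^2 + 4*r - 5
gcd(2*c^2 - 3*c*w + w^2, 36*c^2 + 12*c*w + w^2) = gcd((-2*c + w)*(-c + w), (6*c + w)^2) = 1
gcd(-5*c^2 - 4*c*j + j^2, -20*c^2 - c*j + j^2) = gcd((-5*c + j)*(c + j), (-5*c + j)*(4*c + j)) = 5*c - j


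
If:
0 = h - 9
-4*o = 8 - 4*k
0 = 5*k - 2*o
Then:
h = 9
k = -4/3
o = -10/3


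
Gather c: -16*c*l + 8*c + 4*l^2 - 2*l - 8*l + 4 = c*(8 - 16*l) + 4*l^2 - 10*l + 4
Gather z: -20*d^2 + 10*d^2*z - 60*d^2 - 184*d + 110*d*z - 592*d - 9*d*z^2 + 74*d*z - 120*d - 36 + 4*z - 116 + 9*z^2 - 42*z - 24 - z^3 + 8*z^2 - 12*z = -80*d^2 - 896*d - z^3 + z^2*(17 - 9*d) + z*(10*d^2 + 184*d - 50) - 176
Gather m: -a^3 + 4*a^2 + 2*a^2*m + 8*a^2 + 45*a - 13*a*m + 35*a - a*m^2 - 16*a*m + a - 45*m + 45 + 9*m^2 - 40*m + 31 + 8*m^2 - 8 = -a^3 + 12*a^2 + 81*a + m^2*(17 - a) + m*(2*a^2 - 29*a - 85) + 68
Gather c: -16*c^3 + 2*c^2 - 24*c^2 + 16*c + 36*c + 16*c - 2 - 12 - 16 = -16*c^3 - 22*c^2 + 68*c - 30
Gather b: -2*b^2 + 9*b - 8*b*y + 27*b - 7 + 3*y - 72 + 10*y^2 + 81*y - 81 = -2*b^2 + b*(36 - 8*y) + 10*y^2 + 84*y - 160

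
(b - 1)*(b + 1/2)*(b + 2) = b^3 + 3*b^2/2 - 3*b/2 - 1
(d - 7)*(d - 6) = d^2 - 13*d + 42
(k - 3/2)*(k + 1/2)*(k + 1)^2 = k^4 + k^3 - 7*k^2/4 - 5*k/2 - 3/4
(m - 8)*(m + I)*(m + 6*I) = m^3 - 8*m^2 + 7*I*m^2 - 6*m - 56*I*m + 48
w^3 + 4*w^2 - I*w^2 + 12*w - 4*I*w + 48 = (w + 4)*(w - 4*I)*(w + 3*I)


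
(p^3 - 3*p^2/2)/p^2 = p - 3/2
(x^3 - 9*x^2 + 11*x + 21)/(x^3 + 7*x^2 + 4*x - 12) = (x^3 - 9*x^2 + 11*x + 21)/(x^3 + 7*x^2 + 4*x - 12)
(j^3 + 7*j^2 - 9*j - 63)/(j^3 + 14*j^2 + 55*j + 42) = (j^2 - 9)/(j^2 + 7*j + 6)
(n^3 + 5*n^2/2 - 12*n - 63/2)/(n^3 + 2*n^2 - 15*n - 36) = (n - 7/2)/(n - 4)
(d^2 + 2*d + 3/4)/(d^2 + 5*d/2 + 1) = (d + 3/2)/(d + 2)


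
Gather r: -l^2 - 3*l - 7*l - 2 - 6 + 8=-l^2 - 10*l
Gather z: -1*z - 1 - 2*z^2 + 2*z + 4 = -2*z^2 + z + 3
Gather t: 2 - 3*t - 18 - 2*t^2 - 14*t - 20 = -2*t^2 - 17*t - 36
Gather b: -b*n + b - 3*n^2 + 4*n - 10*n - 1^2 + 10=b*(1 - n) - 3*n^2 - 6*n + 9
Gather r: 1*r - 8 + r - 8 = 2*r - 16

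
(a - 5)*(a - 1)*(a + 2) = a^3 - 4*a^2 - 7*a + 10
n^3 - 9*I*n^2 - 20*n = n*(n - 5*I)*(n - 4*I)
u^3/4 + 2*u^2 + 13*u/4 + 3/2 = (u/4 + 1/4)*(u + 1)*(u + 6)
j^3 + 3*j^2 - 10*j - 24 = (j - 3)*(j + 2)*(j + 4)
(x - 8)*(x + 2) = x^2 - 6*x - 16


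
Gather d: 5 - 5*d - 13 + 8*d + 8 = 3*d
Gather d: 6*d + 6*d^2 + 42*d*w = 6*d^2 + d*(42*w + 6)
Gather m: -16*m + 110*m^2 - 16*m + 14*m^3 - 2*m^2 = 14*m^3 + 108*m^2 - 32*m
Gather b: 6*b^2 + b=6*b^2 + b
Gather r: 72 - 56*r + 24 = 96 - 56*r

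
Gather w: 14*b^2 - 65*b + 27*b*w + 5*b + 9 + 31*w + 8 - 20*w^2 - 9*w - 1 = 14*b^2 - 60*b - 20*w^2 + w*(27*b + 22) + 16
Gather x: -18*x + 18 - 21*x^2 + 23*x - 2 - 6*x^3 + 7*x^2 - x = -6*x^3 - 14*x^2 + 4*x + 16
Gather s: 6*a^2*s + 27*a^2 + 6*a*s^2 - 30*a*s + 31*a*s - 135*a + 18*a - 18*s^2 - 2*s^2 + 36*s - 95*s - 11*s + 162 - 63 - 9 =27*a^2 - 117*a + s^2*(6*a - 20) + s*(6*a^2 + a - 70) + 90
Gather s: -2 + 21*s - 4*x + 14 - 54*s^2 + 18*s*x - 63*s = -54*s^2 + s*(18*x - 42) - 4*x + 12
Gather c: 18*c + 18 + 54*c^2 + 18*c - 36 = 54*c^2 + 36*c - 18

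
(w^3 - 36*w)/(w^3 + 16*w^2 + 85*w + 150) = w*(w - 6)/(w^2 + 10*w + 25)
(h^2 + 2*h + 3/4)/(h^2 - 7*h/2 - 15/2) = (h + 1/2)/(h - 5)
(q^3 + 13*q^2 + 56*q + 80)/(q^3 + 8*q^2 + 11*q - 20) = (q + 4)/(q - 1)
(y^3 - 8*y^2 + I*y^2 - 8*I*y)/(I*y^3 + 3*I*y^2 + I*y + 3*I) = I*y*(8 - y)/(y^2 + y*(3 - I) - 3*I)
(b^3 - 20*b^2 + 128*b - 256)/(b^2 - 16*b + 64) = b - 4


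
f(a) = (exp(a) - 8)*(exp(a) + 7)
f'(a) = (exp(a) - 8)*exp(a) + (exp(a) + 7)*exp(a)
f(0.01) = -55.99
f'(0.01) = 1.03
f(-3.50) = -56.03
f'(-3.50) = -0.03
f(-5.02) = -56.01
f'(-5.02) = -0.01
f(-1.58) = -56.16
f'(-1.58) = -0.12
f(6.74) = 714071.40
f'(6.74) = 1429100.36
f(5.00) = 21822.05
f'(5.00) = 43904.52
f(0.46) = -55.07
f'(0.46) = 3.43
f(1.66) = -33.60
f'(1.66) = 50.06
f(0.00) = -56.00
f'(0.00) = 1.00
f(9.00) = 65651810.05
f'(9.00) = 131311835.19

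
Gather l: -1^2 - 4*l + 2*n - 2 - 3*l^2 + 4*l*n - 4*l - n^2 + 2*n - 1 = -3*l^2 + l*(4*n - 8) - n^2 + 4*n - 4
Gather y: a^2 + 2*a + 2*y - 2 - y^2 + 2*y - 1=a^2 + 2*a - y^2 + 4*y - 3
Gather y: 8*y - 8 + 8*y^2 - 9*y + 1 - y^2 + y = 7*y^2 - 7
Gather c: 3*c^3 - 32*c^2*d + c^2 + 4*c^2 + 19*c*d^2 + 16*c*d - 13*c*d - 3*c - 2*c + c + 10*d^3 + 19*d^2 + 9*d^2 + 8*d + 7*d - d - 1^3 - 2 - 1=3*c^3 + c^2*(5 - 32*d) + c*(19*d^2 + 3*d - 4) + 10*d^3 + 28*d^2 + 14*d - 4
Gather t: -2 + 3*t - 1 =3*t - 3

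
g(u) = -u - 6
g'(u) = -1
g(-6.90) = 0.90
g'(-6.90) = -1.00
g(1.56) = -7.56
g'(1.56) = -1.00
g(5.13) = -11.13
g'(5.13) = -1.00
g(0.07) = -6.07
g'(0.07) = -1.00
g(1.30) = -7.30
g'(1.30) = -1.00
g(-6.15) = 0.15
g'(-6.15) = -1.00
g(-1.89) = -4.11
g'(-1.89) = -1.00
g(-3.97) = -2.03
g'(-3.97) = -1.00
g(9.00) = -15.00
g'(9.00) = -1.00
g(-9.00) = 3.00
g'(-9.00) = -1.00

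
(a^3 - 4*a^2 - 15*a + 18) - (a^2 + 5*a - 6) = a^3 - 5*a^2 - 20*a + 24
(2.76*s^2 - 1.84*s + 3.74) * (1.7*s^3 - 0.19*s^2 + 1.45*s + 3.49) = 4.692*s^5 - 3.6524*s^4 + 10.7096*s^3 + 6.2538*s^2 - 0.998600000000001*s + 13.0526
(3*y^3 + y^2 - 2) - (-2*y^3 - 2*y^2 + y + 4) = 5*y^3 + 3*y^2 - y - 6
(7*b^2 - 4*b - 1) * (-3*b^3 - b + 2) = -21*b^5 + 12*b^4 - 4*b^3 + 18*b^2 - 7*b - 2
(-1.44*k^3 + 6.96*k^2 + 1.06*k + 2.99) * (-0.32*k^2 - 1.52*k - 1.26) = 0.4608*k^5 - 0.0383999999999998*k^4 - 9.104*k^3 - 11.3376*k^2 - 5.8804*k - 3.7674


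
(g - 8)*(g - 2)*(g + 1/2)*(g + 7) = g^4 - 5*g^3/2 - 111*g^2/2 + 85*g + 56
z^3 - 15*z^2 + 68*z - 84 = (z - 7)*(z - 6)*(z - 2)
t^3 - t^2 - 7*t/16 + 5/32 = (t - 5/4)*(t - 1/4)*(t + 1/2)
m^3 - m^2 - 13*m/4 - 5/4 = (m - 5/2)*(m + 1/2)*(m + 1)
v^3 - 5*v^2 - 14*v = v*(v - 7)*(v + 2)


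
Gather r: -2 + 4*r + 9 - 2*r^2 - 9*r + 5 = -2*r^2 - 5*r + 12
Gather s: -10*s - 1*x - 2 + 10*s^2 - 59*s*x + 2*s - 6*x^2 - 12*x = 10*s^2 + s*(-59*x - 8) - 6*x^2 - 13*x - 2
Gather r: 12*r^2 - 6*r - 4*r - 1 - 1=12*r^2 - 10*r - 2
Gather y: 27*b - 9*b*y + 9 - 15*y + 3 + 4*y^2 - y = 27*b + 4*y^2 + y*(-9*b - 16) + 12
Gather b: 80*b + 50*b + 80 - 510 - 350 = 130*b - 780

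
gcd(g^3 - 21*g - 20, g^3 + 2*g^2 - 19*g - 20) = g + 1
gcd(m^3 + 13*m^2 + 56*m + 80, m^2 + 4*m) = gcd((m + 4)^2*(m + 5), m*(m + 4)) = m + 4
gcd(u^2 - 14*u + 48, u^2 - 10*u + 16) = u - 8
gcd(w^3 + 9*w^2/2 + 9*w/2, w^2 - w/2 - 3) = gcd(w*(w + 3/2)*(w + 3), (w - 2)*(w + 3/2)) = w + 3/2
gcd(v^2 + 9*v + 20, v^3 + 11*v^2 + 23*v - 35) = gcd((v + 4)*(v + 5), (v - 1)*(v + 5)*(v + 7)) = v + 5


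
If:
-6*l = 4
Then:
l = -2/3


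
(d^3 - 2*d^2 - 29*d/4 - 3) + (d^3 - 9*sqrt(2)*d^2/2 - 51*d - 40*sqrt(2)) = 2*d^3 - 9*sqrt(2)*d^2/2 - 2*d^2 - 233*d/4 - 40*sqrt(2) - 3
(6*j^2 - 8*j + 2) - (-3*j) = 6*j^2 - 5*j + 2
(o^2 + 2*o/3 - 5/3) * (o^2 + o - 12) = o^4 + 5*o^3/3 - 13*o^2 - 29*o/3 + 20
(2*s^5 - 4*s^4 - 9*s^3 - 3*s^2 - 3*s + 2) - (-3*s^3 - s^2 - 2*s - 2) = 2*s^5 - 4*s^4 - 6*s^3 - 2*s^2 - s + 4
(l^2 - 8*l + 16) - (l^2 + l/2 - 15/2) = 47/2 - 17*l/2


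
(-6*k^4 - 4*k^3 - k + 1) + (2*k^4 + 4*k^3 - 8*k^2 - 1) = -4*k^4 - 8*k^2 - k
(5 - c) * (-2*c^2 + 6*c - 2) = 2*c^3 - 16*c^2 + 32*c - 10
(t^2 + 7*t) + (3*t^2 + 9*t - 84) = 4*t^2 + 16*t - 84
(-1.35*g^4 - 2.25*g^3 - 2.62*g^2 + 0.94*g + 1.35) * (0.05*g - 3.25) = -0.0675*g^5 + 4.275*g^4 + 7.1815*g^3 + 8.562*g^2 - 2.9875*g - 4.3875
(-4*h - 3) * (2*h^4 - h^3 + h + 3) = -8*h^5 - 2*h^4 + 3*h^3 - 4*h^2 - 15*h - 9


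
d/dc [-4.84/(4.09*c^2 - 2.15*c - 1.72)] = (39.5912*c - 10.406)/(-4.09*c^2 + 2.15*c + 1.72)^2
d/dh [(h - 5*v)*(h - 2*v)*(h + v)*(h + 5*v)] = 4*h^3 - 3*h^2*v - 54*h*v^2 + 25*v^3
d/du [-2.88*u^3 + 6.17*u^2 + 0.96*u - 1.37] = -8.64*u^2 + 12.34*u + 0.96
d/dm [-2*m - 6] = -2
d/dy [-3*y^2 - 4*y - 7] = -6*y - 4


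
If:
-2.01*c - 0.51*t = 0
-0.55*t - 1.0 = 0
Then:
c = 0.46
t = -1.82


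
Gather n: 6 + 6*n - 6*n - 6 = 0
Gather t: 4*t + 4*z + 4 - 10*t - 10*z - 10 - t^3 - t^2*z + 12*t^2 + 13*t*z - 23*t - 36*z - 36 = -t^3 + t^2*(12 - z) + t*(13*z - 29) - 42*z - 42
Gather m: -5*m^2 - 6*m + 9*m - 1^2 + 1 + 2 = -5*m^2 + 3*m + 2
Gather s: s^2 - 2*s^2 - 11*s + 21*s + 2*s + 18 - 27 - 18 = -s^2 + 12*s - 27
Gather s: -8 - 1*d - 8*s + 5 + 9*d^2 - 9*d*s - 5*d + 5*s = 9*d^2 - 6*d + s*(-9*d - 3) - 3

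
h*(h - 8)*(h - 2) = h^3 - 10*h^2 + 16*h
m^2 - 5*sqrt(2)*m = m*(m - 5*sqrt(2))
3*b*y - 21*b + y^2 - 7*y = (3*b + y)*(y - 7)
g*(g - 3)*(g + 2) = g^3 - g^2 - 6*g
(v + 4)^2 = v^2 + 8*v + 16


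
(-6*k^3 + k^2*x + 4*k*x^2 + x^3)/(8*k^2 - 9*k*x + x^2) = (6*k^2 + 5*k*x + x^2)/(-8*k + x)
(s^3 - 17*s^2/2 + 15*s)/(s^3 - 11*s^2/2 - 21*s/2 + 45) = s/(s + 3)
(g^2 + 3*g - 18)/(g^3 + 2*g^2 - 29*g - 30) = (g - 3)/(g^2 - 4*g - 5)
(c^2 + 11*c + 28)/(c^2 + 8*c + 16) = (c + 7)/(c + 4)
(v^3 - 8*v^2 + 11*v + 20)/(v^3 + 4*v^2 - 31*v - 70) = (v^2 - 3*v - 4)/(v^2 + 9*v + 14)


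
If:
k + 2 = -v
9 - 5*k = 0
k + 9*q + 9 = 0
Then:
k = 9/5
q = -6/5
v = -19/5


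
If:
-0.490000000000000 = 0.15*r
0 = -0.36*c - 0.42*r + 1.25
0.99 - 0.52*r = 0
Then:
No Solution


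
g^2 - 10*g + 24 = (g - 6)*(g - 4)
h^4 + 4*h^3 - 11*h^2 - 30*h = h*(h - 3)*(h + 2)*(h + 5)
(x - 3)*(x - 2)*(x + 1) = x^3 - 4*x^2 + x + 6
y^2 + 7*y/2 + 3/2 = (y + 1/2)*(y + 3)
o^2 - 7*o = o*(o - 7)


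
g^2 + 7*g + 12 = (g + 3)*(g + 4)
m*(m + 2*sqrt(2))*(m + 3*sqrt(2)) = m^3 + 5*sqrt(2)*m^2 + 12*m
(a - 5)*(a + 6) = a^2 + a - 30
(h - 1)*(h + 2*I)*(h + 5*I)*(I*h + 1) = I*h^4 - 6*h^3 - I*h^3 + 6*h^2 - 3*I*h^2 - 10*h + 3*I*h + 10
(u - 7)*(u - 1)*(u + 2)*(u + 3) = u^4 - 3*u^3 - 27*u^2 - 13*u + 42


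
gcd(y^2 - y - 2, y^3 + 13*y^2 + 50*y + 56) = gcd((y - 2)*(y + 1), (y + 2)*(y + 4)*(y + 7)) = 1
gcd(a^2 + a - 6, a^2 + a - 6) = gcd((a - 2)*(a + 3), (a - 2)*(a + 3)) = a^2 + a - 6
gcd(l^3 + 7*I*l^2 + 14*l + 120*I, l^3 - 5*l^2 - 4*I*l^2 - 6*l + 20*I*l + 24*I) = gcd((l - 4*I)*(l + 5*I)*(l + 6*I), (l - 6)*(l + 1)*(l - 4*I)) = l - 4*I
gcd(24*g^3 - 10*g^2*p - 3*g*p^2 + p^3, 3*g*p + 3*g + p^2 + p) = 3*g + p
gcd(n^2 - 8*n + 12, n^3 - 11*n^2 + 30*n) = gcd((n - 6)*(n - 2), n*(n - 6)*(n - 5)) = n - 6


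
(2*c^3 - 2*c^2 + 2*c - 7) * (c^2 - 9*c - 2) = 2*c^5 - 20*c^4 + 16*c^3 - 21*c^2 + 59*c + 14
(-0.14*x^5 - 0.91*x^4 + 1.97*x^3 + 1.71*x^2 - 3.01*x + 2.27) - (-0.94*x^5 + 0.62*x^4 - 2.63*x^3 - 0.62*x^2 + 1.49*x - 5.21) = 0.8*x^5 - 1.53*x^4 + 4.6*x^3 + 2.33*x^2 - 4.5*x + 7.48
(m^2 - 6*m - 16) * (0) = 0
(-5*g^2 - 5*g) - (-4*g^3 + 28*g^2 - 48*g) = 4*g^3 - 33*g^2 + 43*g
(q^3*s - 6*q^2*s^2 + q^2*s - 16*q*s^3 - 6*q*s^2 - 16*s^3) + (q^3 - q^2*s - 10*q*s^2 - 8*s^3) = q^3*s + q^3 - 6*q^2*s^2 - 16*q*s^3 - 16*q*s^2 - 24*s^3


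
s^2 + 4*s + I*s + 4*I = (s + 4)*(s + I)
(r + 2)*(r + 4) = r^2 + 6*r + 8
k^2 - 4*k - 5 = (k - 5)*(k + 1)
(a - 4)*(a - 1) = a^2 - 5*a + 4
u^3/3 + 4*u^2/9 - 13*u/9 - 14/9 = (u/3 + 1/3)*(u - 2)*(u + 7/3)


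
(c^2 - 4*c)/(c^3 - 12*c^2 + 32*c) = 1/(c - 8)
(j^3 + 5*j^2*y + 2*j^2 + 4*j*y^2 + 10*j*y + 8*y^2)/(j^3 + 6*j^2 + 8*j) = (j^2 + 5*j*y + 4*y^2)/(j*(j + 4))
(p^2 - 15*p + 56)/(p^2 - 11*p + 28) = (p - 8)/(p - 4)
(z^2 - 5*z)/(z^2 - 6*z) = (z - 5)/(z - 6)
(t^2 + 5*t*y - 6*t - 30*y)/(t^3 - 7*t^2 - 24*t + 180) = (t + 5*y)/(t^2 - t - 30)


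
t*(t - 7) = t^2 - 7*t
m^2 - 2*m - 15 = (m - 5)*(m + 3)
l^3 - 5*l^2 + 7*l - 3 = (l - 3)*(l - 1)^2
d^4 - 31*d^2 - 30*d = d*(d - 6)*(d + 1)*(d + 5)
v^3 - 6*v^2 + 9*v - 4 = (v - 4)*(v - 1)^2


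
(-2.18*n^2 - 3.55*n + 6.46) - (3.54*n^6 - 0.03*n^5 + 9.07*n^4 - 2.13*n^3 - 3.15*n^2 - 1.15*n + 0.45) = -3.54*n^6 + 0.03*n^5 - 9.07*n^4 + 2.13*n^3 + 0.97*n^2 - 2.4*n + 6.01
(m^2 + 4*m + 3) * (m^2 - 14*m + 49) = m^4 - 10*m^3 - 4*m^2 + 154*m + 147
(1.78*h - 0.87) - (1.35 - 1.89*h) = 3.67*h - 2.22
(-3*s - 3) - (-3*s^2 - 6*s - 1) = 3*s^2 + 3*s - 2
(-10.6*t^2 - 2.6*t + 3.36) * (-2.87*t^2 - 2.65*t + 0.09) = 30.422*t^4 + 35.552*t^3 - 3.7072*t^2 - 9.138*t + 0.3024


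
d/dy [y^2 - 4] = 2*y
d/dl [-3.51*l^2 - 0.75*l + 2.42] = -7.02*l - 0.75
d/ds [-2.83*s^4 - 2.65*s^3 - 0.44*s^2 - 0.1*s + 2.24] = -11.32*s^3 - 7.95*s^2 - 0.88*s - 0.1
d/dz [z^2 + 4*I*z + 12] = 2*z + 4*I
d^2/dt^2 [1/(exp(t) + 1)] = (exp(t) - 1)*exp(t)/(exp(t) + 1)^3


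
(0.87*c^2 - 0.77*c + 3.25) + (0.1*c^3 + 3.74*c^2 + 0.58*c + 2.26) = 0.1*c^3 + 4.61*c^2 - 0.19*c + 5.51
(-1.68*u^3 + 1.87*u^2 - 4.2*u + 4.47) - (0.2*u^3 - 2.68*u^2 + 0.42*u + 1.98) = -1.88*u^3 + 4.55*u^2 - 4.62*u + 2.49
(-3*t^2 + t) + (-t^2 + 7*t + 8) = -4*t^2 + 8*t + 8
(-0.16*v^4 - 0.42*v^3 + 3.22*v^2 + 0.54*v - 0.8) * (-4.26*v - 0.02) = 0.6816*v^5 + 1.7924*v^4 - 13.7088*v^3 - 2.3648*v^2 + 3.3972*v + 0.016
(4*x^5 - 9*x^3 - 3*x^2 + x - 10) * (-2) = -8*x^5 + 18*x^3 + 6*x^2 - 2*x + 20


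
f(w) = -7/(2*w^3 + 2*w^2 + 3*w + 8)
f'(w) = -7*(-6*w^2 - 4*w - 3)/(2*w^3 + 2*w^2 + 3*w + 8)^2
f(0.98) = -0.47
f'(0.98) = 0.41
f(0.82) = -0.54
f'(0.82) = 0.43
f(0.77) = -0.56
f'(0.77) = 0.44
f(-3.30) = 0.13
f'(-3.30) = 0.14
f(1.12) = -0.42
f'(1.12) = 0.38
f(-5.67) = 0.02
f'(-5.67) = 0.01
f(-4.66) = 0.04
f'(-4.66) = 0.03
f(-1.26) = -2.06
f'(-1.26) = 4.55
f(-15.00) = 0.00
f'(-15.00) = 0.00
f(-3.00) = 0.19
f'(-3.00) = 0.23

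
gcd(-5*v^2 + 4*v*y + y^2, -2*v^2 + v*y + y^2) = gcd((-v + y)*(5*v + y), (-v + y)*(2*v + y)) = -v + y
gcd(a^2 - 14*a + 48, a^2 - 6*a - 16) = a - 8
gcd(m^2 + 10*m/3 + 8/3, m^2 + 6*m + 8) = m + 2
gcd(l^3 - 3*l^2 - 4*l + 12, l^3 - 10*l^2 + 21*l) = l - 3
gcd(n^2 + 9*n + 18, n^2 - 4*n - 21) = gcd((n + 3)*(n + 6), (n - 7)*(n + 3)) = n + 3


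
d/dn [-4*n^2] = -8*n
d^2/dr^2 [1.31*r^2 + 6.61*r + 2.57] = 2.62000000000000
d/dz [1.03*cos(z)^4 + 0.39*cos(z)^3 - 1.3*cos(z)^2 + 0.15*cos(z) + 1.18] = (-4.12*cos(z)^3 - 1.17*cos(z)^2 + 2.6*cos(z) - 0.15)*sin(z)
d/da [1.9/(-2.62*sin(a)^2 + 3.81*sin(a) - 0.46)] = (9.956*sin(a) - 7.239)*cos(a)/(2.62*sin(a)^2 - 3.81*sin(a) + 0.46)^2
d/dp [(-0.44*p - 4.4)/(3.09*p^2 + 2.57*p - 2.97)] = (1.3596*p^2 + 27.192*p + 12.6148)/(9.5481*p^4 + 15.8826*p^3 - 11.7497*p^2 - 15.2658*p + 8.8209)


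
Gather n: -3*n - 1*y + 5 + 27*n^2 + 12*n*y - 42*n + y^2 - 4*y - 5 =27*n^2 + n*(12*y - 45) + y^2 - 5*y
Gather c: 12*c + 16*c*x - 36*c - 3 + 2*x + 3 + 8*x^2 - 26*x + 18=c*(16*x - 24) + 8*x^2 - 24*x + 18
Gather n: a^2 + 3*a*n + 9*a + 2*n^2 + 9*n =a^2 + 9*a + 2*n^2 + n*(3*a + 9)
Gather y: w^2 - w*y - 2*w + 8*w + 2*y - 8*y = w^2 + 6*w + y*(-w - 6)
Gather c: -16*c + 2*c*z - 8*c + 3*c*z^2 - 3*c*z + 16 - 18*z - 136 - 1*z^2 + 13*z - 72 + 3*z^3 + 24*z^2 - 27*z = c*(3*z^2 - z - 24) + 3*z^3 + 23*z^2 - 32*z - 192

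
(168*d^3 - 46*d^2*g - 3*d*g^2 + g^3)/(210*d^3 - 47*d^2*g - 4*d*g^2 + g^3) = (4*d - g)/(5*d - g)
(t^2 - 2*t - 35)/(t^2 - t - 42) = (t + 5)/(t + 6)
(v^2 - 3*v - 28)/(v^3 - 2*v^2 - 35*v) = (v + 4)/(v*(v + 5))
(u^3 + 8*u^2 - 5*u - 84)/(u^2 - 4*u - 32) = (u^2 + 4*u - 21)/(u - 8)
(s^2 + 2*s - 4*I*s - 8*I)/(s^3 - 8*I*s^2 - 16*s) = (s + 2)/(s*(s - 4*I))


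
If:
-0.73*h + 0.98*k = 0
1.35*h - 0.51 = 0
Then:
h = 0.38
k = 0.28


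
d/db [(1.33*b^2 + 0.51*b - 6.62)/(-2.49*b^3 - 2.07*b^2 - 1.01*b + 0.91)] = (3.3117*b^4 + 2.5398*b^3 - 49.739*b^2 - 24.9862*b - 6.2221)/(6.2001*b^6 + 10.3086*b^5 + 9.3147*b^4 - 0.3504*b^3 - 2.7473*b^2 - 1.8382*b + 0.8281)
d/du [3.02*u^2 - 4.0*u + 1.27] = 6.04*u - 4.0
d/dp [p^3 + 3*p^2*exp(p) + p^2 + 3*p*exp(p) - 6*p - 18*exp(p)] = 3*p^2*exp(p) + 3*p^2 + 9*p*exp(p) + 2*p - 15*exp(p) - 6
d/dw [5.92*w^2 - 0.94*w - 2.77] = 11.84*w - 0.94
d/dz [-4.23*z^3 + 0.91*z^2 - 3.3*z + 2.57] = -12.69*z^2 + 1.82*z - 3.3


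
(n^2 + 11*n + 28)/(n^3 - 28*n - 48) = (n + 7)/(n^2 - 4*n - 12)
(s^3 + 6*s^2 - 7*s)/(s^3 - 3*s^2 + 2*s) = (s + 7)/(s - 2)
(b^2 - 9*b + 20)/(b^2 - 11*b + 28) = (b - 5)/(b - 7)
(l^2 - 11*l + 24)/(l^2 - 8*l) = (l - 3)/l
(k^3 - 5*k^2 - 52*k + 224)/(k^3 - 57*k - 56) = (k - 4)/(k + 1)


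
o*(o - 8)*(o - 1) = o^3 - 9*o^2 + 8*o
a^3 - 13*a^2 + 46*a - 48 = (a - 8)*(a - 3)*(a - 2)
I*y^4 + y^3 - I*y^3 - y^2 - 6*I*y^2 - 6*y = y*(y - 3)*(y + 2)*(I*y + 1)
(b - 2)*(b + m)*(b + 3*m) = b^3 + 4*b^2*m - 2*b^2 + 3*b*m^2 - 8*b*m - 6*m^2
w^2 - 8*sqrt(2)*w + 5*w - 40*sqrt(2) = (w + 5)*(w - 8*sqrt(2))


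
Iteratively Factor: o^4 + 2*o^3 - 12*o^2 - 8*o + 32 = (o + 2)*(o^3 - 12*o + 16) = (o - 2)*(o + 2)*(o^2 + 2*o - 8) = (o - 2)^2*(o + 2)*(o + 4)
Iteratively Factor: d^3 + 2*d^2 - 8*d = (d - 2)*(d^2 + 4*d) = (d - 2)*(d + 4)*(d)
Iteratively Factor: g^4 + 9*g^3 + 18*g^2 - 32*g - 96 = (g + 4)*(g^3 + 5*g^2 - 2*g - 24) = (g + 3)*(g + 4)*(g^2 + 2*g - 8) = (g + 3)*(g + 4)^2*(g - 2)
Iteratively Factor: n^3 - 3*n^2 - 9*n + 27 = (n + 3)*(n^2 - 6*n + 9) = (n - 3)*(n + 3)*(n - 3)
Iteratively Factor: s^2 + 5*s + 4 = (s + 1)*(s + 4)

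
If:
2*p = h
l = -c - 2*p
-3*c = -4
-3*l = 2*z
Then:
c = 4/3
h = 2*z/3 - 4/3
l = -2*z/3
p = z/3 - 2/3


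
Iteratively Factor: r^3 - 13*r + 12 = (r - 1)*(r^2 + r - 12) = (r - 1)*(r + 4)*(r - 3)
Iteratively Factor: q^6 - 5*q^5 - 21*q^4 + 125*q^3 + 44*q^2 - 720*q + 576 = (q + 3)*(q^5 - 8*q^4 + 3*q^3 + 116*q^2 - 304*q + 192) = (q - 3)*(q + 3)*(q^4 - 5*q^3 - 12*q^2 + 80*q - 64) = (q - 3)*(q + 3)*(q + 4)*(q^3 - 9*q^2 + 24*q - 16) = (q - 3)*(q - 1)*(q + 3)*(q + 4)*(q^2 - 8*q + 16) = (q - 4)*(q - 3)*(q - 1)*(q + 3)*(q + 4)*(q - 4)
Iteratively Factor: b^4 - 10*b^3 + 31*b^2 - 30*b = (b)*(b^3 - 10*b^2 + 31*b - 30) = b*(b - 2)*(b^2 - 8*b + 15) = b*(b - 5)*(b - 2)*(b - 3)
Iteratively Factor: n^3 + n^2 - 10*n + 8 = (n - 2)*(n^2 + 3*n - 4) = (n - 2)*(n + 4)*(n - 1)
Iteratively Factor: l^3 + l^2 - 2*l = (l)*(l^2 + l - 2) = l*(l + 2)*(l - 1)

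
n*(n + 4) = n^2 + 4*n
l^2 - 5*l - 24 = (l - 8)*(l + 3)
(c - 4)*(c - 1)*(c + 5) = c^3 - 21*c + 20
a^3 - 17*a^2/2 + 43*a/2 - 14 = (a - 4)*(a - 7/2)*(a - 1)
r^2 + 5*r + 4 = (r + 1)*(r + 4)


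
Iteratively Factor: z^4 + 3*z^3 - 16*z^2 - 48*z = (z + 3)*(z^3 - 16*z) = z*(z + 3)*(z^2 - 16) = z*(z + 3)*(z + 4)*(z - 4)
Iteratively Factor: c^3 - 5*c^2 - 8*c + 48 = (c - 4)*(c^2 - c - 12) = (c - 4)^2*(c + 3)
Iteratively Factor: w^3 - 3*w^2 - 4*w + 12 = (w - 2)*(w^2 - w - 6) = (w - 3)*(w - 2)*(w + 2)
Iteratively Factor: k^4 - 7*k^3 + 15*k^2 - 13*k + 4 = (k - 1)*(k^3 - 6*k^2 + 9*k - 4) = (k - 1)^2*(k^2 - 5*k + 4) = (k - 1)^3*(k - 4)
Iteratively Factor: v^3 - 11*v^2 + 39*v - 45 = (v - 5)*(v^2 - 6*v + 9) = (v - 5)*(v - 3)*(v - 3)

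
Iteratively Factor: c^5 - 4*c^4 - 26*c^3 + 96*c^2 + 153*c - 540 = (c + 4)*(c^4 - 8*c^3 + 6*c^2 + 72*c - 135) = (c - 3)*(c + 4)*(c^3 - 5*c^2 - 9*c + 45) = (c - 5)*(c - 3)*(c + 4)*(c^2 - 9) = (c - 5)*(c - 3)^2*(c + 4)*(c + 3)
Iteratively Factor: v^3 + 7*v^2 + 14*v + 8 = (v + 2)*(v^2 + 5*v + 4) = (v + 1)*(v + 2)*(v + 4)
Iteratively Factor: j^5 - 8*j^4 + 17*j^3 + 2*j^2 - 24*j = (j + 1)*(j^4 - 9*j^3 + 26*j^2 - 24*j) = (j - 2)*(j + 1)*(j^3 - 7*j^2 + 12*j) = j*(j - 2)*(j + 1)*(j^2 - 7*j + 12) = j*(j - 3)*(j - 2)*(j + 1)*(j - 4)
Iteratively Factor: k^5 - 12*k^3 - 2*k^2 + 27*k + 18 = (k - 2)*(k^4 + 2*k^3 - 8*k^2 - 18*k - 9) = (k - 3)*(k - 2)*(k^3 + 5*k^2 + 7*k + 3) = (k - 3)*(k - 2)*(k + 1)*(k^2 + 4*k + 3) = (k - 3)*(k - 2)*(k + 1)^2*(k + 3)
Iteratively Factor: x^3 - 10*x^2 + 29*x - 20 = (x - 5)*(x^2 - 5*x + 4) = (x - 5)*(x - 4)*(x - 1)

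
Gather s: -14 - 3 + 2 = -15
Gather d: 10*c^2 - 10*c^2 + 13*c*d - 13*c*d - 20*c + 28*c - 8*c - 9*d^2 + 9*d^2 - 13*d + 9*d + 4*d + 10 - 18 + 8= 0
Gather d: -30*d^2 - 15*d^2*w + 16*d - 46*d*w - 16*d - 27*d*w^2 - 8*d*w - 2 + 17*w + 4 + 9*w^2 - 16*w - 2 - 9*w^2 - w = d^2*(-15*w - 30) + d*(-27*w^2 - 54*w)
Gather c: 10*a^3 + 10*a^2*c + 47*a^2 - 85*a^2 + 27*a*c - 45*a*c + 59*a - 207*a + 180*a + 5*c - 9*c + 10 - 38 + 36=10*a^3 - 38*a^2 + 32*a + c*(10*a^2 - 18*a - 4) + 8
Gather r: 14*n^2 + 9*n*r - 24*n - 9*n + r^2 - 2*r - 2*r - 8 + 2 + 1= 14*n^2 - 33*n + r^2 + r*(9*n - 4) - 5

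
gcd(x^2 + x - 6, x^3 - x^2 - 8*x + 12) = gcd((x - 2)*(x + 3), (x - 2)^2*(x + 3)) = x^2 + x - 6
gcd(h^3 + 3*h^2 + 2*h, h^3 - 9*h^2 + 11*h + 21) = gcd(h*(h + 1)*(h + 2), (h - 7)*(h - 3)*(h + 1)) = h + 1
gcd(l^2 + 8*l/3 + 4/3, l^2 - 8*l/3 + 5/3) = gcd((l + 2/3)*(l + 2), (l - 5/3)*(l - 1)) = 1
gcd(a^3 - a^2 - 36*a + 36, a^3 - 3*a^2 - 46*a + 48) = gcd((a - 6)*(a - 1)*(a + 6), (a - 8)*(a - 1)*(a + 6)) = a^2 + 5*a - 6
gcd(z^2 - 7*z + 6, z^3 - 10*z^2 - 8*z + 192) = z - 6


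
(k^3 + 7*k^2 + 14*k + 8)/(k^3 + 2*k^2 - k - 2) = (k + 4)/(k - 1)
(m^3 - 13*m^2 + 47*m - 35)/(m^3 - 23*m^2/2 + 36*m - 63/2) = 2*(m^2 - 6*m + 5)/(2*m^2 - 9*m + 9)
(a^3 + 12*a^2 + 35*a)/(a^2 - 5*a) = (a^2 + 12*a + 35)/(a - 5)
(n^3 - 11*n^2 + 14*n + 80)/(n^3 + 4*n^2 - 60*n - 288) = (n^2 - 3*n - 10)/(n^2 + 12*n + 36)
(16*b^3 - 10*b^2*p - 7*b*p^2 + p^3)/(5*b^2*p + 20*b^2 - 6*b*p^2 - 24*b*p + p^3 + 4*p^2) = (-16*b^2 - 6*b*p + p^2)/(-5*b*p - 20*b + p^2 + 4*p)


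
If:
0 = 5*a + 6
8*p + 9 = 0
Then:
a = -6/5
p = -9/8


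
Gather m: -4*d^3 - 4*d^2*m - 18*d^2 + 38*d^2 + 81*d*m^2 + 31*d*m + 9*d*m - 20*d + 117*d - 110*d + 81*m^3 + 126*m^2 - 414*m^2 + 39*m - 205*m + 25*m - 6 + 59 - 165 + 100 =-4*d^3 + 20*d^2 - 13*d + 81*m^3 + m^2*(81*d - 288) + m*(-4*d^2 + 40*d - 141) - 12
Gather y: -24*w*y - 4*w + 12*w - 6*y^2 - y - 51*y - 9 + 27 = 8*w - 6*y^2 + y*(-24*w - 52) + 18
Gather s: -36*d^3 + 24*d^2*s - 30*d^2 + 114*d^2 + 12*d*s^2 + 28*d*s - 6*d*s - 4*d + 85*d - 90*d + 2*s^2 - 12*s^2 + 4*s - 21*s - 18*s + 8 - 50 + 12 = -36*d^3 + 84*d^2 - 9*d + s^2*(12*d - 10) + s*(24*d^2 + 22*d - 35) - 30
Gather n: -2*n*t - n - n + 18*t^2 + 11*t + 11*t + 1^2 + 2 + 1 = n*(-2*t - 2) + 18*t^2 + 22*t + 4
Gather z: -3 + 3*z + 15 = 3*z + 12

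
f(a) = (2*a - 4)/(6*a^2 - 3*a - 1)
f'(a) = (3 - 12*a)*(2*a - 4)/(6*a^2 - 3*a - 1)^2 + 2/(6*a^2 - 3*a - 1)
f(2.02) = 0.00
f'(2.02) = 0.11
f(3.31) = 0.05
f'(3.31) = 0.00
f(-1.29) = -0.51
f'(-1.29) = -0.58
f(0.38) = 2.54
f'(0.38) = 1.55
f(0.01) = 3.87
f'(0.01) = -12.76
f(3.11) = 0.05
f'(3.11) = 0.01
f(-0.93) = -0.84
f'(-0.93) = -1.42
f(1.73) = -0.05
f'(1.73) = 0.24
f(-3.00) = -0.16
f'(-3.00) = -0.07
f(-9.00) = -0.04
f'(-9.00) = -0.00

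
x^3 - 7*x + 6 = (x - 2)*(x - 1)*(x + 3)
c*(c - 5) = c^2 - 5*c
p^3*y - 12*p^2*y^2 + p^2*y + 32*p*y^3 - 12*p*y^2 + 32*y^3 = (p - 8*y)*(p - 4*y)*(p*y + y)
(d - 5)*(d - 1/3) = d^2 - 16*d/3 + 5/3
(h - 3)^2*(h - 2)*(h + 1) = h^4 - 7*h^3 + 13*h^2 + 3*h - 18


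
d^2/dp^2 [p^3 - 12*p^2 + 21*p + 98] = 6*p - 24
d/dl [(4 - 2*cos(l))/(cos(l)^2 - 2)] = 2*(sin(l)^2 + 4*cos(l) - 3)*sin(l)/(cos(l)^2 - 2)^2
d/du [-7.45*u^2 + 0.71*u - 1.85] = 0.71 - 14.9*u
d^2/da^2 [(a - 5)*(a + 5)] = 2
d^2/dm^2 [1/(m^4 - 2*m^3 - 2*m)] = 4*(3*m^2*(1 - m)*(-m^3 + 2*m^2 + 2) - 2*(-2*m^3 + 3*m^2 + 1)^2)/(m^3*(-m^3 + 2*m^2 + 2)^3)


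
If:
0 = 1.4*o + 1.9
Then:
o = -1.36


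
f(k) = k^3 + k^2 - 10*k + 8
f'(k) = 3*k^2 + 2*k - 10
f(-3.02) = 19.78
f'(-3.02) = 11.32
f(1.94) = -0.34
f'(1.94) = 5.17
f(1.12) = -0.54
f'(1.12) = -4.00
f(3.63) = 32.71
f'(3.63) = 36.79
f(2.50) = 4.88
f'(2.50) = 13.75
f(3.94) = 45.29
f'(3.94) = 44.45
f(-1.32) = 20.64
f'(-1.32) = -7.41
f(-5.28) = -58.52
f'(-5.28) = 63.08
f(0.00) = 8.00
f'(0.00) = -10.00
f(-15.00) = -2992.00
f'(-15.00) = 635.00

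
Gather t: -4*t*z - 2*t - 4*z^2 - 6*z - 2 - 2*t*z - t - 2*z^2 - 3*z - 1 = t*(-6*z - 3) - 6*z^2 - 9*z - 3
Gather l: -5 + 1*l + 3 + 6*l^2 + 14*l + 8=6*l^2 + 15*l + 6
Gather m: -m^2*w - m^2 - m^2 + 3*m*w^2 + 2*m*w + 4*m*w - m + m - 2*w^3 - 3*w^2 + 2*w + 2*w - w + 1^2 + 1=m^2*(-w - 2) + m*(3*w^2 + 6*w) - 2*w^3 - 3*w^2 + 3*w + 2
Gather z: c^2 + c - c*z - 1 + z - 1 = c^2 + c + z*(1 - c) - 2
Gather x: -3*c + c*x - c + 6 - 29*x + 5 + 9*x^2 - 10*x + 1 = -4*c + 9*x^2 + x*(c - 39) + 12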